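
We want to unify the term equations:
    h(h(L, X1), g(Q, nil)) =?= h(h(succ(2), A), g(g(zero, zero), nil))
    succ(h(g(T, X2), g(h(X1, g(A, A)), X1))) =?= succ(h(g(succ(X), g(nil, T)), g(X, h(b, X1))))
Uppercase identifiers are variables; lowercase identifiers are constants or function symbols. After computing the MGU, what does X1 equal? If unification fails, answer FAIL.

FAIL

Decompose h/2: h(L, X1) =?= h(succ(2), A),  g(Q, nil) =?= g(g(zero, zero), nil).
Decompose h/2: L =?= succ(2),  X1 =?= A.
Bind L := succ(2); no other remaining equation mentions L.
Bind X1 := A; substituting into the one remaining equation that mentions X1 gives: succ(h(g(T, X2), g(h(A, g(A, A)), A))) =?= succ(h(g(succ(X), g(nil, T)), g(X, h(b, A)))).
Decompose g/2: Q =?= g(zero, zero),  nil =?= nil.
Bind Q := g(zero, zero); no other remaining equation mentions Q.
Delete trivial equation nil =?= nil.
Decompose succ/1: h(g(T, X2), g(h(A, g(A, A)), A)) =?= h(g(succ(X), g(nil, T)), g(X, h(b, A))).
Decompose h/2: g(T, X2) =?= g(succ(X), g(nil, T)),  g(h(A, g(A, A)), A) =?= g(X, h(b, A)).
Decompose g/2: T =?= succ(X),  X2 =?= g(nil, T).
Bind T := succ(X); substituting into the one remaining equation that mentions T gives: X2 =?= g(nil, succ(X)).
Bind X2 := g(nil, succ(X)); no other remaining equation mentions X2.
Decompose g/2: h(A, g(A, A)) =?= X,  A =?= h(b, A).
Bind X := h(A, g(A, A)); no other remaining equation mentions X. Substituting into the earlier bindings gives T := succ(h(A, g(A, A))), X2 := g(nil, succ(h(A, g(A, A)))).
Occurs check fails: A occurs in h(b, A); the equation A =?= h(b, A) has no finite solution.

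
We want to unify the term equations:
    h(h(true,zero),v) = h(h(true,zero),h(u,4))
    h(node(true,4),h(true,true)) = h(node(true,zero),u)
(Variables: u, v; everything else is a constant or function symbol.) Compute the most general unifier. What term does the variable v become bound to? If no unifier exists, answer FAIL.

Decompose h/2: h(true,zero) = h(true,zero),  v = h(u,4).
Delete trivial equation h(true,zero) = h(true,zero).
Bind v := h(u,4); no other remaining equation mentions v.
Decompose h/2: node(true,4) = node(true,zero),  h(true,true) = u.
Decompose node/2: true = true,  4 = zero.
Delete trivial equation true = true.
Clash: constants 4 and zero differ; no unifier exists.

FAIL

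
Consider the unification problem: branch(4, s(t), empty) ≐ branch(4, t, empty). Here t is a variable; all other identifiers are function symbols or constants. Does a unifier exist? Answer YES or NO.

Decompose branch/3: 4 ≐ 4,  s(t) ≐ t,  empty ≐ empty.
Delete trivial equation 4 ≐ 4.
Occurs check fails: t occurs in s(t); the equation t ≐ s(t) has no finite solution.

NO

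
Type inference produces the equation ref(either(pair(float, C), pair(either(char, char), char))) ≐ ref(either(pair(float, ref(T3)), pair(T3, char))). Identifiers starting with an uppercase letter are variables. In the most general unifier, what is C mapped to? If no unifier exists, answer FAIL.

Decompose ref/1: either(pair(float, C), pair(either(char, char), char)) ≐ either(pair(float, ref(T3)), pair(T3, char)).
Decompose either/2: pair(float, C) ≐ pair(float, ref(T3)),  pair(either(char, char), char) ≐ pair(T3, char).
Decompose pair/2: float ≐ float,  C ≐ ref(T3).
Delete trivial equation float ≐ float.
Bind C := ref(T3); no other remaining equation mentions C.
Decompose pair/2: either(char, char) ≐ T3,  char ≐ char.
Bind T3 := either(char, char); no other remaining equation mentions T3. Substituting into the earlier binding gives C := ref(either(char, char)).
Delete trivial equation char ≐ char.
MGU = { C -> ref(either(char, char)), T3 -> either(char, char) }, so C -> ref(either(char, char)).

ref(either(char, char))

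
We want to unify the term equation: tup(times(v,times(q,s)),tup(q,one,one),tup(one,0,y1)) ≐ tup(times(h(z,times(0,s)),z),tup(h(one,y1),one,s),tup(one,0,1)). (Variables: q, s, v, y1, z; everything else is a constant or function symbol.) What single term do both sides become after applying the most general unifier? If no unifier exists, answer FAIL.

tup(times(h(times(h(one,1),one),times(0,one)),times(h(one,1),one)),tup(h(one,1),one,one),tup(one,0,1))

Decompose tup/3: times(v,times(q,s)) ≐ times(h(z,times(0,s)),z),  tup(q,one,one) ≐ tup(h(one,y1),one,s),  tup(one,0,y1) ≐ tup(one,0,1).
Decompose times/2: v ≐ h(z,times(0,s)),  times(q,s) ≐ z.
Bind v := h(z,times(0,s)); no other remaining equation mentions v.
Bind z := times(q,s); no other remaining equation mentions z. Substituting into the earlier binding gives v := h(times(q,s),times(0,s)).
Decompose tup/3: q ≐ h(one,y1),  one ≐ one,  one ≐ s.
Bind q := h(one,y1); no other remaining equation mentions q. Substituting into the earlier bindings gives v := h(times(h(one,y1),s),times(0,s)), z := times(h(one,y1),s).
Delete trivial equation one ≐ one.
Bind s := one; no other remaining equation mentions s. Substituting into the earlier bindings gives v := h(times(h(one,y1),one),times(0,one)), z := times(h(one,y1),one).
Decompose tup/3: one ≐ one,  0 ≐ 0,  y1 ≐ 1.
Delete trivial equation one ≐ one.
Delete trivial equation 0 ≐ 0.
Bind y1 := 1. Substituting into the earlier bindings gives v := h(times(h(one,1),one),times(0,one)), z := times(h(one,1),one), q := h(one,1).
Applying the MGU to either side gives tup(times(h(times(h(one,1),one),times(0,one)),times(h(one,1),one)),tup(h(one,1),one,one),tup(one,0,1)).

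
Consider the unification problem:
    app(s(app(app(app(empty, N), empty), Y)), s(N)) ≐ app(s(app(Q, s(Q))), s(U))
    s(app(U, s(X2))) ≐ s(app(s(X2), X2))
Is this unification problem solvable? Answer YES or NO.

Decompose app/2: s(app(app(app(empty, N), empty), Y)) ≐ s(app(Q, s(Q))),  s(N) ≐ s(U).
Decompose s/1: app(app(app(empty, N), empty), Y) ≐ app(Q, s(Q)).
Decompose app/2: app(app(empty, N), empty) ≐ Q,  Y ≐ s(Q).
Bind Q := app(app(empty, N), empty); substituting into the one remaining equation that mentions Q gives: Y ≐ s(app(app(empty, N), empty)).
Bind Y := s(app(app(empty, N), empty)); no other remaining equation mentions Y.
Decompose s/1: N ≐ U.
Bind N := U; no other remaining equation mentions N. Substituting into the earlier bindings gives Q := app(app(empty, U), empty), Y := s(app(app(empty, U), empty)).
Decompose s/1: app(U, s(X2)) ≐ app(s(X2), X2).
Decompose app/2: U ≐ s(X2),  s(X2) ≐ X2.
Bind U := s(X2); no other remaining equation mentions U. Substituting into the earlier bindings gives Q := app(app(empty, s(X2)), empty), Y := s(app(app(empty, s(X2)), empty)), N := s(X2).
Occurs check fails: X2 occurs in s(X2); the equation X2 ≐ s(X2) has no finite solution.

NO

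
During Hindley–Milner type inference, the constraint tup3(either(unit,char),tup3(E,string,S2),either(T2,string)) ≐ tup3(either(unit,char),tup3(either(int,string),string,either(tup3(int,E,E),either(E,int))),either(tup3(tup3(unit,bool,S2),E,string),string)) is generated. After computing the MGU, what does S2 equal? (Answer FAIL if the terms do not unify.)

Decompose tup3/3: either(unit,char) ≐ either(unit,char),  tup3(E,string,S2) ≐ tup3(either(int,string),string,either(tup3(int,E,E),either(E,int))),  either(T2,string) ≐ either(tup3(tup3(unit,bool,S2),E,string),string).
Delete trivial equation either(unit,char) ≐ either(unit,char).
Decompose tup3/3: E ≐ either(int,string),  string ≐ string,  S2 ≐ either(tup3(int,E,E),either(E,int)).
Bind E := either(int,string); substituting into the 2 remaining equations that mention E gives: S2 ≐ either(tup3(int,either(int,string),either(int,string)),either(either(int,string),int)),  either(T2,string) ≐ either(tup3(tup3(unit,bool,S2),either(int,string),string),string).
Delete trivial equation string ≐ string.
Bind S2 := either(tup3(int,either(int,string),either(int,string)),either(either(int,string),int)); substituting into the remaining equation gives: either(T2,string) ≐ either(tup3(tup3(unit,bool,either(tup3(int,either(int,string),either(int,string)),either(either(int,string),int))),either(int,string),string),string).
Decompose either/2: T2 ≐ tup3(tup3(unit,bool,either(tup3(int,either(int,string),either(int,string)),either(either(int,string),int))),either(int,string),string),  string ≐ string.
Bind T2 := tup3(tup3(unit,bool,either(tup3(int,either(int,string),either(int,string)),either(either(int,string),int))),either(int,string),string); no other remaining equation mentions T2.
Delete trivial equation string ≐ string.
MGU = { E ↦ either(int,string), S2 ↦ either(tup3(int,either(int,string),either(int,string)),either(either(int,string),int)), T2 ↦ tup3(tup3(unit,bool,either(tup3(int,either(int,string),either(int,string)),either(either(int,string),int))),either(int,string),string) }, so S2 ↦ either(tup3(int,either(int,string),either(int,string)),either(either(int,string),int)).

either(tup3(int,either(int,string),either(int,string)),either(either(int,string),int))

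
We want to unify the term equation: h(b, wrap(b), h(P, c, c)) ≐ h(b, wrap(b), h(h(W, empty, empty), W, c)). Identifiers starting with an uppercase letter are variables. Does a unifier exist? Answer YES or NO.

Decompose h/3: b ≐ b,  wrap(b) ≐ wrap(b),  h(P, c, c) ≐ h(h(W, empty, empty), W, c).
Delete trivial equation b ≐ b.
Delete trivial equation wrap(b) ≐ wrap(b).
Decompose h/3: P ≐ h(W, empty, empty),  c ≐ W,  c ≐ c.
Bind P := h(W, empty, empty); no other remaining equation mentions P.
Bind W := c; no other remaining equation mentions W. Substituting into the earlier binding gives P := h(c, empty, empty).
Delete trivial equation c ≐ c.
No equations remain and no clash or occurs-check failure arose, so a unifier exists.

YES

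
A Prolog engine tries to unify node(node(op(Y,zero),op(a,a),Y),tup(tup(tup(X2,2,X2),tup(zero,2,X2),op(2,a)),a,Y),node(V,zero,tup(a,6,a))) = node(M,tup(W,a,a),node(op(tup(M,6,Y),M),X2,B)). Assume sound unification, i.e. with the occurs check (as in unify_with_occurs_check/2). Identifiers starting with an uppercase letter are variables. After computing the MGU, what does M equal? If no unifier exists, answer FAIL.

node(op(a,zero),op(a,a),a)

Decompose node/3: node(op(Y,zero),op(a,a),Y) = M,  tup(tup(tup(X2,2,X2),tup(zero,2,X2),op(2,a)),a,Y) = tup(W,a,a),  node(V,zero,tup(a,6,a)) = node(op(tup(M,6,Y),M),X2,B).
Bind M := node(op(Y,zero),op(a,a),Y); substituting into the one remaining equation that mentions M gives: node(V,zero,tup(a,6,a)) = node(op(tup(node(op(Y,zero),op(a,a),Y),6,Y),node(op(Y,zero),op(a,a),Y)),X2,B).
Decompose tup/3: tup(tup(X2,2,X2),tup(zero,2,X2),op(2,a)) = W,  a = a,  Y = a.
Bind W := tup(tup(X2,2,X2),tup(zero,2,X2),op(2,a)); no other remaining equation mentions W.
Delete trivial equation a = a.
Bind Y := a; substituting into the remaining equation gives: node(V,zero,tup(a,6,a)) = node(op(tup(node(op(a,zero),op(a,a),a),6,a),node(op(a,zero),op(a,a),a)),X2,B). Substituting into the earlier binding gives M := node(op(a,zero),op(a,a),a).
Decompose node/3: V = op(tup(node(op(a,zero),op(a,a),a),6,a),node(op(a,zero),op(a,a),a)),  zero = X2,  tup(a,6,a) = B.
Bind V := op(tup(node(op(a,zero),op(a,a),a),6,a),node(op(a,zero),op(a,a),a)); no other remaining equation mentions V.
Bind X2 := zero; no other remaining equation mentions X2. Substituting into the earlier binding gives W := tup(tup(zero,2,zero),tup(zero,2,zero),op(2,a)).
Bind B := tup(a,6,a).
MGU = { M -> node(op(a,zero),op(a,a),a), W -> tup(tup(zero,2,zero),tup(zero,2,zero),op(2,a)), Y -> a, V -> op(tup(node(op(a,zero),op(a,a),a),6,a),node(op(a,zero),op(a,a),a)), X2 -> zero, B -> tup(a,6,a) }, so M -> node(op(a,zero),op(a,a),a).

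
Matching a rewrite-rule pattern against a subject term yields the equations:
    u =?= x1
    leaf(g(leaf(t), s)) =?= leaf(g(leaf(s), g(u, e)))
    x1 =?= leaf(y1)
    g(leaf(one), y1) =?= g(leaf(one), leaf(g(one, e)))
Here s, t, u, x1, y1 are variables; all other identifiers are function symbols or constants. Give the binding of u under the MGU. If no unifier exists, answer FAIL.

leaf(leaf(g(one, e)))

Bind u := x1; substituting into the one remaining equation that mentions u gives: leaf(g(leaf(t), s)) =?= leaf(g(leaf(s), g(x1, e))).
Decompose leaf/1: g(leaf(t), s) =?= g(leaf(s), g(x1, e)).
Decompose g/2: leaf(t) =?= leaf(s),  s =?= g(x1, e).
Decompose leaf/1: t =?= s.
Bind t := s; no other remaining equation mentions t.
Bind s := g(x1, e); no other remaining equation mentions s. Substituting into the earlier binding gives t := g(x1, e).
Bind x1 := leaf(y1); no other remaining equation mentions x1. Substituting into the earlier bindings gives u := leaf(y1), t := g(leaf(y1), e), s := g(leaf(y1), e).
Decompose g/2: leaf(one) =?= leaf(one),  y1 =?= leaf(g(one, e)).
Delete trivial equation leaf(one) =?= leaf(one).
Bind y1 := leaf(g(one, e)). Substituting into the earlier bindings gives u := leaf(leaf(g(one, e))), t := g(leaf(leaf(g(one, e))), e), s := g(leaf(leaf(g(one, e))), e), x1 := leaf(leaf(g(one, e))).
MGU = { u := leaf(leaf(g(one, e))), t := g(leaf(leaf(g(one, e))), e), s := g(leaf(leaf(g(one, e))), e), x1 := leaf(leaf(g(one, e))), y1 := leaf(g(one, e)) }, so u := leaf(leaf(g(one, e))).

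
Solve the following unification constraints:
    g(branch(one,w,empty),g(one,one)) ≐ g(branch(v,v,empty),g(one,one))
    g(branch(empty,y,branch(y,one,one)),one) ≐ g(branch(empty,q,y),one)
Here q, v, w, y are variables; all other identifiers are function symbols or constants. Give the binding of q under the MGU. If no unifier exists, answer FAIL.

FAIL

Decompose g/2: branch(one,w,empty) ≐ branch(v,v,empty),  g(one,one) ≐ g(one,one).
Decompose branch/3: one ≐ v,  w ≐ v,  empty ≐ empty.
Bind v := one; substituting into the one remaining equation that mentions v gives: w ≐ one.
Bind w := one; no other remaining equation mentions w.
Delete trivial equation empty ≐ empty.
Delete trivial equation g(one,one) ≐ g(one,one).
Decompose g/2: branch(empty,y,branch(y,one,one)) ≐ branch(empty,q,y),  one ≐ one.
Decompose branch/3: empty ≐ empty,  y ≐ q,  branch(y,one,one) ≐ y.
Delete trivial equation empty ≐ empty.
Bind y := q; substituting into the one remaining equation that mentions y gives: branch(q,one,one) ≐ q.
Occurs check fails: q occurs in branch(q,one,one); the equation q ≐ branch(q,one,one) has no finite solution.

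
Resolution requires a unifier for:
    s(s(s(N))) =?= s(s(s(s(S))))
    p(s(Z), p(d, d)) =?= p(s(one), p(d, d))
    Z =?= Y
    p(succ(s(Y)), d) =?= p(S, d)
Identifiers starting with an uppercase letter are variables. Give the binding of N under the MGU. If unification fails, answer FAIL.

s(succ(s(one)))

Decompose s/1: s(s(N)) =?= s(s(s(S))).
Decompose s/1: s(N) =?= s(s(S)).
Decompose s/1: N =?= s(S).
Bind N := s(S); no other remaining equation mentions N.
Decompose p/2: s(Z) =?= s(one),  p(d, d) =?= p(d, d).
Decompose s/1: Z =?= one.
Bind Z := one; substituting into the one remaining equation that mentions Z gives: one =?= Y.
Delete trivial equation p(d, d) =?= p(d, d).
Bind Y := one; substituting into the remaining equation gives: p(succ(s(one)), d) =?= p(S, d).
Decompose p/2: succ(s(one)) =?= S,  d =?= d.
Bind S := succ(s(one)); no other remaining equation mentions S. Substituting into the earlier binding gives N := s(succ(s(one))).
Delete trivial equation d =?= d.
MGU = { N ↦ s(succ(s(one))), Z ↦ one, Y ↦ one, S ↦ succ(s(one)) }, so N ↦ s(succ(s(one))).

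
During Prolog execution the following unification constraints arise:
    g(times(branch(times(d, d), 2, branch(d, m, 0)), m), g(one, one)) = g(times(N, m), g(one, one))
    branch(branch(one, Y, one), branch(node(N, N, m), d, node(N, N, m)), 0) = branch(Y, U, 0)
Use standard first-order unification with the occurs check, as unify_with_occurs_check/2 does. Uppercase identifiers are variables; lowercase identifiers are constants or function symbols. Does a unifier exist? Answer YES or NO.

Decompose g/2: times(branch(times(d, d), 2, branch(d, m, 0)), m) = times(N, m),  g(one, one) = g(one, one).
Decompose times/2: branch(times(d, d), 2, branch(d, m, 0)) = N,  m = m.
Bind N := branch(times(d, d), 2, branch(d, m, 0)); substituting into the one remaining equation that mentions N gives: branch(branch(one, Y, one), branch(node(branch(times(d, d), 2, branch(d, m, 0)), branch(times(d, d), 2, branch(d, m, 0)), m), d, node(branch(times(d, d), 2, branch(d, m, 0)), branch(times(d, d), 2, branch(d, m, 0)), m)), 0) = branch(Y, U, 0).
Delete trivial equation m = m.
Delete trivial equation g(one, one) = g(one, one).
Decompose branch/3: branch(one, Y, one) = Y,  branch(node(branch(times(d, d), 2, branch(d, m, 0)), branch(times(d, d), 2, branch(d, m, 0)), m), d, node(branch(times(d, d), 2, branch(d, m, 0)), branch(times(d, d), 2, branch(d, m, 0)), m)) = U,  0 = 0.
Occurs check fails: Y occurs in branch(one, Y, one); the equation Y = branch(one, Y, one) has no finite solution.

NO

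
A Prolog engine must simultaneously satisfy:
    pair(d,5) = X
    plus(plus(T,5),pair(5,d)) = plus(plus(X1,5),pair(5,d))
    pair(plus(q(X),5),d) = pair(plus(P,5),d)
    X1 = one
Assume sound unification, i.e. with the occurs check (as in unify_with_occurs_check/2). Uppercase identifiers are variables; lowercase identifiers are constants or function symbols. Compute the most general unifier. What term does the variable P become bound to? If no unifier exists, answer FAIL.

q(pair(d,5))

Bind X := pair(d,5); substituting into the one remaining equation that mentions X gives: pair(plus(q(pair(d,5)),5),d) = pair(plus(P,5),d).
Decompose plus/2: plus(T,5) = plus(X1,5),  pair(5,d) = pair(5,d).
Decompose plus/2: T = X1,  5 = 5.
Bind T := X1; no other remaining equation mentions T.
Delete trivial equation 5 = 5.
Delete trivial equation pair(5,d) = pair(5,d).
Decompose pair/2: plus(q(pair(d,5)),5) = plus(P,5),  d = d.
Decompose plus/2: q(pair(d,5)) = P,  5 = 5.
Bind P := q(pair(d,5)); no other remaining equation mentions P.
Delete trivial equation 5 = 5.
Delete trivial equation d = d.
Bind X1 := one. Substituting into the earlier binding gives T := one.
MGU = { X ↦ pair(d,5), T ↦ one, P ↦ q(pair(d,5)), X1 ↦ one }, so P ↦ q(pair(d,5)).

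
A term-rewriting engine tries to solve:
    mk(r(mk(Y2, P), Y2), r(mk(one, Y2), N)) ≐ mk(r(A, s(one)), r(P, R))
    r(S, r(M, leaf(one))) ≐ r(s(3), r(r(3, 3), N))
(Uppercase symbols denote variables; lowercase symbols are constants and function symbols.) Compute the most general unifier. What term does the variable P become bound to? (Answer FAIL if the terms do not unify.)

mk(one, s(one))

Decompose mk/2: r(mk(Y2, P), Y2) ≐ r(A, s(one)),  r(mk(one, Y2), N) ≐ r(P, R).
Decompose r/2: mk(Y2, P) ≐ A,  Y2 ≐ s(one).
Bind A := mk(Y2, P); no other remaining equation mentions A.
Bind Y2 := s(one); substituting into the one remaining equation that mentions Y2 gives: r(mk(one, s(one)), N) ≐ r(P, R). Substituting into the earlier binding gives A := mk(s(one), P).
Decompose r/2: mk(one, s(one)) ≐ P,  N ≐ R.
Bind P := mk(one, s(one)); no other remaining equation mentions P. Substituting into the earlier binding gives A := mk(s(one), mk(one, s(one))).
Bind N := R; substituting into the remaining equation gives: r(S, r(M, leaf(one))) ≐ r(s(3), r(r(3, 3), R)).
Decompose r/2: S ≐ s(3),  r(M, leaf(one)) ≐ r(r(3, 3), R).
Bind S := s(3); no other remaining equation mentions S.
Decompose r/2: M ≐ r(3, 3),  leaf(one) ≐ R.
Bind M := r(3, 3); no other remaining equation mentions M.
Bind R := leaf(one). Substituting into the earlier binding gives N := leaf(one).
MGU = { A := mk(s(one), mk(one, s(one))), Y2 := s(one), P := mk(one, s(one)), N := leaf(one), S := s(3), M := r(3, 3), R := leaf(one) }, so P := mk(one, s(one)).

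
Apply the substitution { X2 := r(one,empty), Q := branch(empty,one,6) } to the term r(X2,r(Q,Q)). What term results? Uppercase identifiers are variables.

r(r(one,empty),r(branch(empty,one,6),branch(empty,one,6)))

Replace each occurrence of X2 with r(one,empty).
Replace each occurrence of Q with branch(empty,one,6).
Result: r(r(one,empty),r(branch(empty,one,6),branch(empty,one,6))).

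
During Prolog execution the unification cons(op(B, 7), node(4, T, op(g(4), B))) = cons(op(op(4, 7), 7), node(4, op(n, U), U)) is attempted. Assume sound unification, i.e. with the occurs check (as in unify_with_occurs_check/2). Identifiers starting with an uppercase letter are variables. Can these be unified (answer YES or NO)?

Decompose cons/2: op(B, 7) = op(op(4, 7), 7),  node(4, T, op(g(4), B)) = node(4, op(n, U), U).
Decompose op/2: B = op(4, 7),  7 = 7.
Bind B := op(4, 7); substituting into the one remaining equation that mentions B gives: node(4, T, op(g(4), op(4, 7))) = node(4, op(n, U), U).
Delete trivial equation 7 = 7.
Decompose node/3: 4 = 4,  T = op(n, U),  op(g(4), op(4, 7)) = U.
Delete trivial equation 4 = 4.
Bind T := op(n, U); no other remaining equation mentions T.
Bind U := op(g(4), op(4, 7)). Substituting into the earlier binding gives T := op(n, op(g(4), op(4, 7))).
No equations remain and no clash or occurs-check failure arose, so a unifier exists.

YES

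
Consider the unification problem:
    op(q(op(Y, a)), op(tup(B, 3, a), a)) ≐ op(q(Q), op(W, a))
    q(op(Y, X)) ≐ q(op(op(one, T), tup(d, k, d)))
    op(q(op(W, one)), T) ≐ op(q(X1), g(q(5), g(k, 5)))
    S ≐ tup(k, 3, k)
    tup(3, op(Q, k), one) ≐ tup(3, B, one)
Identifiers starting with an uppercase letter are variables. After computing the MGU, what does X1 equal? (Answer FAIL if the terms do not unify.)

Decompose op/2: q(op(Y, a)) ≐ q(Q),  op(tup(B, 3, a), a) ≐ op(W, a).
Decompose q/1: op(Y, a) ≐ Q.
Bind Q := op(Y, a); substituting into the one remaining equation that mentions Q gives: tup(3, op(op(Y, a), k), one) ≐ tup(3, B, one).
Decompose op/2: tup(B, 3, a) ≐ W,  a ≐ a.
Bind W := tup(B, 3, a); substituting into the one remaining equation that mentions W gives: op(q(op(tup(B, 3, a), one)), T) ≐ op(q(X1), g(q(5), g(k, 5))).
Delete trivial equation a ≐ a.
Decompose q/1: op(Y, X) ≐ op(op(one, T), tup(d, k, d)).
Decompose op/2: Y ≐ op(one, T),  X ≐ tup(d, k, d).
Bind Y := op(one, T); substituting into the one remaining equation that mentions Y gives: tup(3, op(op(op(one, T), a), k), one) ≐ tup(3, B, one). Substituting into the earlier binding gives Q := op(op(one, T), a).
Bind X := tup(d, k, d); no other remaining equation mentions X.
Decompose op/2: q(op(tup(B, 3, a), one)) ≐ q(X1),  T ≐ g(q(5), g(k, 5)).
Decompose q/1: op(tup(B, 3, a), one) ≐ X1.
Bind X1 := op(tup(B, 3, a), one); no other remaining equation mentions X1.
Bind T := g(q(5), g(k, 5)); substituting into the one remaining equation that mentions T gives: tup(3, op(op(op(one, g(q(5), g(k, 5))), a), k), one) ≐ tup(3, B, one). Substituting into the earlier bindings gives Q := op(op(one, g(q(5), g(k, 5))), a), Y := op(one, g(q(5), g(k, 5))).
Bind S := tup(k, 3, k); no other remaining equation mentions S.
Decompose tup/3: 3 ≐ 3,  op(op(op(one, g(q(5), g(k, 5))), a), k) ≐ B,  one ≐ one.
Delete trivial equation 3 ≐ 3.
Bind B := op(op(op(one, g(q(5), g(k, 5))), a), k); no other remaining equation mentions B. Substituting into the earlier bindings gives W := tup(op(op(op(one, g(q(5), g(k, 5))), a), k), 3, a), X1 := op(tup(op(op(op(one, g(q(5), g(k, 5))), a), k), 3, a), one).
Delete trivial equation one ≐ one.
MGU = { Q := op(op(one, g(q(5), g(k, 5))), a), W := tup(op(op(op(one, g(q(5), g(k, 5))), a), k), 3, a), Y := op(one, g(q(5), g(k, 5))), X := tup(d, k, d), X1 := op(tup(op(op(op(one, g(q(5), g(k, 5))), a), k), 3, a), one), T := g(q(5), g(k, 5)), S := tup(k, 3, k), B := op(op(op(one, g(q(5), g(k, 5))), a), k) }, so X1 := op(tup(op(op(op(one, g(q(5), g(k, 5))), a), k), 3, a), one).

op(tup(op(op(op(one, g(q(5), g(k, 5))), a), k), 3, a), one)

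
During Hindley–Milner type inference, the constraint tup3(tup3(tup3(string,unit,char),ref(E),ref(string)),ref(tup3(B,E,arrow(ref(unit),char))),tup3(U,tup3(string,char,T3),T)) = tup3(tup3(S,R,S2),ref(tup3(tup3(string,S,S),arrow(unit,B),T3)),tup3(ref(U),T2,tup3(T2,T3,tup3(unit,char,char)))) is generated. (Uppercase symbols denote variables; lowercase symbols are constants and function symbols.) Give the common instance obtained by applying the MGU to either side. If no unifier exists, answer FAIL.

FAIL

Decompose tup3/3: tup3(tup3(string,unit,char),ref(E),ref(string)) = tup3(S,R,S2),  ref(tup3(B,E,arrow(ref(unit),char))) = ref(tup3(tup3(string,S,S),arrow(unit,B),T3)),  tup3(U,tup3(string,char,T3),T) = tup3(ref(U),T2,tup3(T2,T3,tup3(unit,char,char))).
Decompose tup3/3: tup3(string,unit,char) = S,  ref(E) = R,  ref(string) = S2.
Bind S := tup3(string,unit,char); substituting into the one remaining equation that mentions S gives: ref(tup3(B,E,arrow(ref(unit),char))) = ref(tup3(tup3(string,tup3(string,unit,char),tup3(string,unit,char)),arrow(unit,B),T3)).
Bind R := ref(E); no other remaining equation mentions R.
Bind S2 := ref(string); no other remaining equation mentions S2.
Decompose ref/1: tup3(B,E,arrow(ref(unit),char)) = tup3(tup3(string,tup3(string,unit,char),tup3(string,unit,char)),arrow(unit,B),T3).
Decompose tup3/3: B = tup3(string,tup3(string,unit,char),tup3(string,unit,char)),  E = arrow(unit,B),  arrow(ref(unit),char) = T3.
Bind B := tup3(string,tup3(string,unit,char),tup3(string,unit,char)); substituting into the one remaining equation that mentions B gives: E = arrow(unit,tup3(string,tup3(string,unit,char),tup3(string,unit,char))).
Bind E := arrow(unit,tup3(string,tup3(string,unit,char),tup3(string,unit,char))); no other remaining equation mentions E. Substituting into the earlier binding gives R := ref(arrow(unit,tup3(string,tup3(string,unit,char),tup3(string,unit,char)))).
Bind T3 := arrow(ref(unit),char); substituting into the remaining equation gives: tup3(U,tup3(string,char,arrow(ref(unit),char)),T) = tup3(ref(U),T2,tup3(T2,arrow(ref(unit),char),tup3(unit,char,char))).
Decompose tup3/3: U = ref(U),  tup3(string,char,arrow(ref(unit),char)) = T2,  T = tup3(T2,arrow(ref(unit),char),tup3(unit,char,char)).
Occurs check fails: U occurs in ref(U); the equation U = ref(U) has no finite solution.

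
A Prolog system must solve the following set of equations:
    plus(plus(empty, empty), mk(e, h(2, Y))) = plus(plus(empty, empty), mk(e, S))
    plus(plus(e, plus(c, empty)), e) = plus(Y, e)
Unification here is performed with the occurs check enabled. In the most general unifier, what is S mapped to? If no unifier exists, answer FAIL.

h(2, plus(e, plus(c, empty)))

Decompose plus/2: plus(empty, empty) = plus(empty, empty),  mk(e, h(2, Y)) = mk(e, S).
Delete trivial equation plus(empty, empty) = plus(empty, empty).
Decompose mk/2: e = e,  h(2, Y) = S.
Delete trivial equation e = e.
Bind S := h(2, Y); no other remaining equation mentions S.
Decompose plus/2: plus(e, plus(c, empty)) = Y,  e = e.
Bind Y := plus(e, plus(c, empty)); no other remaining equation mentions Y. Substituting into the earlier binding gives S := h(2, plus(e, plus(c, empty))).
Delete trivial equation e = e.
MGU = { S -> h(2, plus(e, plus(c, empty))), Y -> plus(e, plus(c, empty)) }, so S -> h(2, plus(e, plus(c, empty))).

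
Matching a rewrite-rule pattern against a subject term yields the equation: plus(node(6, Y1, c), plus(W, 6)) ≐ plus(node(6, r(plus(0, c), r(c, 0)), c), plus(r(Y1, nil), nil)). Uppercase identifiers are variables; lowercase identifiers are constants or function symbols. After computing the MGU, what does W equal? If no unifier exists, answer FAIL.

Decompose plus/2: node(6, Y1, c) ≐ node(6, r(plus(0, c), r(c, 0)), c),  plus(W, 6) ≐ plus(r(Y1, nil), nil).
Decompose node/3: 6 ≐ 6,  Y1 ≐ r(plus(0, c), r(c, 0)),  c ≐ c.
Delete trivial equation 6 ≐ 6.
Bind Y1 := r(plus(0, c), r(c, 0)); substituting into the one remaining equation that mentions Y1 gives: plus(W, 6) ≐ plus(r(r(plus(0, c), r(c, 0)), nil), nil).
Delete trivial equation c ≐ c.
Decompose plus/2: W ≐ r(r(plus(0, c), r(c, 0)), nil),  6 ≐ nil.
Bind W := r(r(plus(0, c), r(c, 0)), nil); no other remaining equation mentions W.
Clash: constants 6 and nil differ; no unifier exists.

FAIL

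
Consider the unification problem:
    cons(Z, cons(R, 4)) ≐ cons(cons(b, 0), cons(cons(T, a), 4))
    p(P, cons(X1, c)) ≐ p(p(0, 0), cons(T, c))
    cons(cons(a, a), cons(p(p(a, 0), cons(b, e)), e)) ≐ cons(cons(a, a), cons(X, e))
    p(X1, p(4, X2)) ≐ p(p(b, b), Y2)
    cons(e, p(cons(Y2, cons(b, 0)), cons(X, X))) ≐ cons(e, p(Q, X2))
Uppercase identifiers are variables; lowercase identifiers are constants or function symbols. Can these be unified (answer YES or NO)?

Decompose cons/2: Z ≐ cons(b, 0),  cons(R, 4) ≐ cons(cons(T, a), 4).
Bind Z := cons(b, 0); no other remaining equation mentions Z.
Decompose cons/2: R ≐ cons(T, a),  4 ≐ 4.
Bind R := cons(T, a); no other remaining equation mentions R.
Delete trivial equation 4 ≐ 4.
Decompose p/2: P ≐ p(0, 0),  cons(X1, c) ≐ cons(T, c).
Bind P := p(0, 0); no other remaining equation mentions P.
Decompose cons/2: X1 ≐ T,  c ≐ c.
Bind X1 := T; substituting into the one remaining equation that mentions X1 gives: p(T, p(4, X2)) ≐ p(p(b, b), Y2).
Delete trivial equation c ≐ c.
Decompose cons/2: cons(a, a) ≐ cons(a, a),  cons(p(p(a, 0), cons(b, e)), e) ≐ cons(X, e).
Delete trivial equation cons(a, a) ≐ cons(a, a).
Decompose cons/2: p(p(a, 0), cons(b, e)) ≐ X,  e ≐ e.
Bind X := p(p(a, 0), cons(b, e)); substituting into the one remaining equation that mentions X gives: cons(e, p(cons(Y2, cons(b, 0)), cons(p(p(a, 0), cons(b, e)), p(p(a, 0), cons(b, e))))) ≐ cons(e, p(Q, X2)).
Delete trivial equation e ≐ e.
Decompose p/2: T ≐ p(b, b),  p(4, X2) ≐ Y2.
Bind T := p(b, b); no other remaining equation mentions T. Substituting into the earlier bindings gives R := cons(p(b, b), a), X1 := p(b, b).
Bind Y2 := p(4, X2); substituting into the remaining equation gives: cons(e, p(cons(p(4, X2), cons(b, 0)), cons(p(p(a, 0), cons(b, e)), p(p(a, 0), cons(b, e))))) ≐ cons(e, p(Q, X2)).
Decompose cons/2: e ≐ e,  p(cons(p(4, X2), cons(b, 0)), cons(p(p(a, 0), cons(b, e)), p(p(a, 0), cons(b, e)))) ≐ p(Q, X2).
Delete trivial equation e ≐ e.
Decompose p/2: cons(p(4, X2), cons(b, 0)) ≐ Q,  cons(p(p(a, 0), cons(b, e)), p(p(a, 0), cons(b, e))) ≐ X2.
Bind Q := cons(p(4, X2), cons(b, 0)); no other remaining equation mentions Q.
Bind X2 := cons(p(p(a, 0), cons(b, e)), p(p(a, 0), cons(b, e))). Substituting into the earlier bindings gives Y2 := p(4, cons(p(p(a, 0), cons(b, e)), p(p(a, 0), cons(b, e)))), Q := cons(p(4, cons(p(p(a, 0), cons(b, e)), p(p(a, 0), cons(b, e)))), cons(b, 0)).
No equations remain and no clash or occurs-check failure arose, so a unifier exists.

YES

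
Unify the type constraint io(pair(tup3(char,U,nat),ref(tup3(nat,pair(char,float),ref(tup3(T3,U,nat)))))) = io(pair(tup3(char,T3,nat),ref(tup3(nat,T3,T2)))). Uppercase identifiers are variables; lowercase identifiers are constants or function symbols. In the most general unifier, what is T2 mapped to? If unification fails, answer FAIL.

ref(tup3(pair(char,float),pair(char,float),nat))

Decompose io/1: pair(tup3(char,U,nat),ref(tup3(nat,pair(char,float),ref(tup3(T3,U,nat))))) = pair(tup3(char,T3,nat),ref(tup3(nat,T3,T2))).
Decompose pair/2: tup3(char,U,nat) = tup3(char,T3,nat),  ref(tup3(nat,pair(char,float),ref(tup3(T3,U,nat)))) = ref(tup3(nat,T3,T2)).
Decompose tup3/3: char = char,  U = T3,  nat = nat.
Delete trivial equation char = char.
Bind U := T3; substituting into the one remaining equation that mentions U gives: ref(tup3(nat,pair(char,float),ref(tup3(T3,T3,nat)))) = ref(tup3(nat,T3,T2)).
Delete trivial equation nat = nat.
Decompose ref/1: tup3(nat,pair(char,float),ref(tup3(T3,T3,nat))) = tup3(nat,T3,T2).
Decompose tup3/3: nat = nat,  pair(char,float) = T3,  ref(tup3(T3,T3,nat)) = T2.
Delete trivial equation nat = nat.
Bind T3 := pair(char,float); substituting into the remaining equation gives: ref(tup3(pair(char,float),pair(char,float),nat)) = T2. Substituting into the earlier binding gives U := pair(char,float).
Bind T2 := ref(tup3(pair(char,float),pair(char,float),nat)).
MGU = { U := pair(char,float), T3 := pair(char,float), T2 := ref(tup3(pair(char,float),pair(char,float),nat)) }, so T2 := ref(tup3(pair(char,float),pair(char,float),nat)).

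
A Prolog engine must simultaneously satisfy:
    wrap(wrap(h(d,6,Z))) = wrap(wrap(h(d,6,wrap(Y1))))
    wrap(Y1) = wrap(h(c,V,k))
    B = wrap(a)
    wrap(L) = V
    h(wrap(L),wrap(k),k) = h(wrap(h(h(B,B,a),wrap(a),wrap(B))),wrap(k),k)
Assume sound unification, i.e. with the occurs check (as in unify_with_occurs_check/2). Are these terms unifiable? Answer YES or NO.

YES

Decompose wrap/1: wrap(h(d,6,Z)) = wrap(h(d,6,wrap(Y1))).
Decompose wrap/1: h(d,6,Z) = h(d,6,wrap(Y1)).
Decompose h/3: d = d,  6 = 6,  Z = wrap(Y1).
Delete trivial equation d = d.
Delete trivial equation 6 = 6.
Bind Z := wrap(Y1); no other remaining equation mentions Z.
Decompose wrap/1: Y1 = h(c,V,k).
Bind Y1 := h(c,V,k); no other remaining equation mentions Y1. Substituting into the earlier binding gives Z := wrap(h(c,V,k)).
Bind B := wrap(a); substituting into the one remaining equation that mentions B gives: h(wrap(L),wrap(k),k) = h(wrap(h(h(wrap(a),wrap(a),a),wrap(a),wrap(wrap(a)))),wrap(k),k).
Bind V := wrap(L); no other remaining equation mentions V. Substituting into the earlier bindings gives Z := wrap(h(c,wrap(L),k)), Y1 := h(c,wrap(L),k).
Decompose h/3: wrap(L) = wrap(h(h(wrap(a),wrap(a),a),wrap(a),wrap(wrap(a)))),  wrap(k) = wrap(k),  k = k.
Decompose wrap/1: L = h(h(wrap(a),wrap(a),a),wrap(a),wrap(wrap(a))).
Bind L := h(h(wrap(a),wrap(a),a),wrap(a),wrap(wrap(a))); no other remaining equation mentions L. Substituting into the earlier bindings gives Z := wrap(h(c,wrap(h(h(wrap(a),wrap(a),a),wrap(a),wrap(wrap(a)))),k)), Y1 := h(c,wrap(h(h(wrap(a),wrap(a),a),wrap(a),wrap(wrap(a)))),k), V := wrap(h(h(wrap(a),wrap(a),a),wrap(a),wrap(wrap(a)))).
Delete trivial equation wrap(k) = wrap(k).
Delete trivial equation k = k.
No equations remain and no clash or occurs-check failure arose, so a unifier exists.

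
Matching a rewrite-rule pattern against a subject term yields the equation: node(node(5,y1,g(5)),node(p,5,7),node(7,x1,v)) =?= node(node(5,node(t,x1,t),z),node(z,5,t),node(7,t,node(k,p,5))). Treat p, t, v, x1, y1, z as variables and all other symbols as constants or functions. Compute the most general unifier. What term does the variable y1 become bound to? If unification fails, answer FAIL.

node(7,7,7)

Decompose node/3: node(5,y1,g(5)) =?= node(5,node(t,x1,t),z),  node(p,5,7) =?= node(z,5,t),  node(7,x1,v) =?= node(7,t,node(k,p,5)).
Decompose node/3: 5 =?= 5,  y1 =?= node(t,x1,t),  g(5) =?= z.
Delete trivial equation 5 =?= 5.
Bind y1 := node(t,x1,t); no other remaining equation mentions y1.
Bind z := g(5); substituting into the one remaining equation that mentions z gives: node(p,5,7) =?= node(g(5),5,t).
Decompose node/3: p =?= g(5),  5 =?= 5,  7 =?= t.
Bind p := g(5); substituting into the one remaining equation that mentions p gives: node(7,x1,v) =?= node(7,t,node(k,g(5),5)).
Delete trivial equation 5 =?= 5.
Bind t := 7; substituting into the remaining equation gives: node(7,x1,v) =?= node(7,7,node(k,g(5),5)). Substituting into the earlier binding gives y1 := node(7,x1,7).
Decompose node/3: 7 =?= 7,  x1 =?= 7,  v =?= node(k,g(5),5).
Delete trivial equation 7 =?= 7.
Bind x1 := 7; no other remaining equation mentions x1. Substituting into the earlier binding gives y1 := node(7,7,7).
Bind v := node(k,g(5),5).
MGU = { y1 -> node(7,7,7), z -> g(5), p -> g(5), t -> 7, x1 -> 7, v -> node(k,g(5),5) }, so y1 -> node(7,7,7).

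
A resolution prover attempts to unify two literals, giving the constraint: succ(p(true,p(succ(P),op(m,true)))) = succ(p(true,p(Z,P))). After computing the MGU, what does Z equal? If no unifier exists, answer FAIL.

Decompose succ/1: p(true,p(succ(P),op(m,true))) = p(true,p(Z,P)).
Decompose p/2: true = true,  p(succ(P),op(m,true)) = p(Z,P).
Delete trivial equation true = true.
Decompose p/2: succ(P) = Z,  op(m,true) = P.
Bind Z := succ(P); no other remaining equation mentions Z.
Bind P := op(m,true). Substituting into the earlier binding gives Z := succ(op(m,true)).
MGU = { Z ↦ succ(op(m,true)), P ↦ op(m,true) }, so Z ↦ succ(op(m,true)).

succ(op(m,true))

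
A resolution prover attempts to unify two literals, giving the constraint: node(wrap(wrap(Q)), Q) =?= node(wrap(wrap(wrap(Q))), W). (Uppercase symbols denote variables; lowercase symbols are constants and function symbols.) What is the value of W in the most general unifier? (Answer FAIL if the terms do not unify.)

FAIL

Decompose node/2: wrap(wrap(Q)) =?= wrap(wrap(wrap(Q))),  Q =?= W.
Decompose wrap/1: wrap(Q) =?= wrap(wrap(Q)).
Decompose wrap/1: Q =?= wrap(Q).
Occurs check fails: Q occurs in wrap(Q); the equation Q =?= wrap(Q) has no finite solution.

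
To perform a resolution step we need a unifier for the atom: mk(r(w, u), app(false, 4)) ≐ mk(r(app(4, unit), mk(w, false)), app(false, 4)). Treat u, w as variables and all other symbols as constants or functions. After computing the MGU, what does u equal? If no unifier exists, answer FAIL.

mk(app(4, unit), false)

Decompose mk/2: r(w, u) ≐ r(app(4, unit), mk(w, false)),  app(false, 4) ≐ app(false, 4).
Decompose r/2: w ≐ app(4, unit),  u ≐ mk(w, false).
Bind w := app(4, unit); substituting into the one remaining equation that mentions w gives: u ≐ mk(app(4, unit), false).
Bind u := mk(app(4, unit), false); no other remaining equation mentions u.
Delete trivial equation app(false, 4) ≐ app(false, 4).
MGU = { w ↦ app(4, unit), u ↦ mk(app(4, unit), false) }, so u ↦ mk(app(4, unit), false).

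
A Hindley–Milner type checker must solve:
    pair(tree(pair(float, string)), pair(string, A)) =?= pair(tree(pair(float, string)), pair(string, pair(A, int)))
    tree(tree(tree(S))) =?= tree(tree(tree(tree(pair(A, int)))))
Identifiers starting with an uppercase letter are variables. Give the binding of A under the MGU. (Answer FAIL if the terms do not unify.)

Decompose pair/2: tree(pair(float, string)) =?= tree(pair(float, string)),  pair(string, A) =?= pair(string, pair(A, int)).
Delete trivial equation tree(pair(float, string)) =?= tree(pair(float, string)).
Decompose pair/2: string =?= string,  A =?= pair(A, int).
Delete trivial equation string =?= string.
Occurs check fails: A occurs in pair(A, int); the equation A =?= pair(A, int) has no finite solution.

FAIL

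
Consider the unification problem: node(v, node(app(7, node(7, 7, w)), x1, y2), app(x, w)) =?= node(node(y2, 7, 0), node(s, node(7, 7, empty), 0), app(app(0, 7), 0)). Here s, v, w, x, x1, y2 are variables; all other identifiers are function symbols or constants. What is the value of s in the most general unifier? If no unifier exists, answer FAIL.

Decompose node/3: v =?= node(y2, 7, 0),  node(app(7, node(7, 7, w)), x1, y2) =?= node(s, node(7, 7, empty), 0),  app(x, w) =?= app(app(0, 7), 0).
Bind v := node(y2, 7, 0); no other remaining equation mentions v.
Decompose node/3: app(7, node(7, 7, w)) =?= s,  x1 =?= node(7, 7, empty),  y2 =?= 0.
Bind s := app(7, node(7, 7, w)); no other remaining equation mentions s.
Bind x1 := node(7, 7, empty); no other remaining equation mentions x1.
Bind y2 := 0; no other remaining equation mentions y2. Substituting into the earlier binding gives v := node(0, 7, 0).
Decompose app/2: x =?= app(0, 7),  w =?= 0.
Bind x := app(0, 7); no other remaining equation mentions x.
Bind w := 0. Substituting into the earlier binding gives s := app(7, node(7, 7, 0)).
MGU = { v := node(0, 7, 0), s := app(7, node(7, 7, 0)), x1 := node(7, 7, empty), y2 := 0, x := app(0, 7), w := 0 }, so s := app(7, node(7, 7, 0)).

app(7, node(7, 7, 0))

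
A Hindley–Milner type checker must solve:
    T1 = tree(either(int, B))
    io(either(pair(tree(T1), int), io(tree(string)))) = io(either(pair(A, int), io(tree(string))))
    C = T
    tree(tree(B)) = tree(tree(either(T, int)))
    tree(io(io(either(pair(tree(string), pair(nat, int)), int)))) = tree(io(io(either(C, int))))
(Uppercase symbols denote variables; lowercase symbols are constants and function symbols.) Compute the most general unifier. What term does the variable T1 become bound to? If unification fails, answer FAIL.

Bind T1 := tree(either(int, B)); substituting into the one remaining equation that mentions T1 gives: io(either(pair(tree(tree(either(int, B))), int), io(tree(string)))) = io(either(pair(A, int), io(tree(string)))).
Decompose io/1: either(pair(tree(tree(either(int, B))), int), io(tree(string))) = either(pair(A, int), io(tree(string))).
Decompose either/2: pair(tree(tree(either(int, B))), int) = pair(A, int),  io(tree(string)) = io(tree(string)).
Decompose pair/2: tree(tree(either(int, B))) = A,  int = int.
Bind A := tree(tree(either(int, B))); no other remaining equation mentions A.
Delete trivial equation int = int.
Delete trivial equation io(tree(string)) = io(tree(string)).
Bind C := T; substituting into the one remaining equation that mentions C gives: tree(io(io(either(pair(tree(string), pair(nat, int)), int)))) = tree(io(io(either(T, int)))).
Decompose tree/1: tree(B) = tree(either(T, int)).
Decompose tree/1: B = either(T, int).
Bind B := either(T, int); no other remaining equation mentions B. Substituting into the earlier bindings gives T1 := tree(either(int, either(T, int))), A := tree(tree(either(int, either(T, int)))).
Decompose tree/1: io(io(either(pair(tree(string), pair(nat, int)), int))) = io(io(either(T, int))).
Decompose io/1: io(either(pair(tree(string), pair(nat, int)), int)) = io(either(T, int)).
Decompose io/1: either(pair(tree(string), pair(nat, int)), int) = either(T, int).
Decompose either/2: pair(tree(string), pair(nat, int)) = T,  int = int.
Bind T := pair(tree(string), pair(nat, int)); no other remaining equation mentions T. Substituting into the earlier bindings gives T1 := tree(either(int, either(pair(tree(string), pair(nat, int)), int))), A := tree(tree(either(int, either(pair(tree(string), pair(nat, int)), int)))), C := pair(tree(string), pair(nat, int)), B := either(pair(tree(string), pair(nat, int)), int).
Delete trivial equation int = int.
MGU = { T1 ↦ tree(either(int, either(pair(tree(string), pair(nat, int)), int))), A ↦ tree(tree(either(int, either(pair(tree(string), pair(nat, int)), int)))), C ↦ pair(tree(string), pair(nat, int)), B ↦ either(pair(tree(string), pair(nat, int)), int), T ↦ pair(tree(string), pair(nat, int)) }, so T1 ↦ tree(either(int, either(pair(tree(string), pair(nat, int)), int))).

tree(either(int, either(pair(tree(string), pair(nat, int)), int)))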